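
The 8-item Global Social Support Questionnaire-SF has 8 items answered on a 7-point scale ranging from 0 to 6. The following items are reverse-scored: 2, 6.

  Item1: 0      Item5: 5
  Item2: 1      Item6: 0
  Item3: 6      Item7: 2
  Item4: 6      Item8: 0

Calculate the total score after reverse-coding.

30

Reversing items 2 & 6 with 6 − raw:
Total = 0 + (6−1) + 6 + 6 + 5 + (6−0) + 2 + 0
      = 0 + 5 + 6 + 6 + 5 + 6 + 2 + 0 = 30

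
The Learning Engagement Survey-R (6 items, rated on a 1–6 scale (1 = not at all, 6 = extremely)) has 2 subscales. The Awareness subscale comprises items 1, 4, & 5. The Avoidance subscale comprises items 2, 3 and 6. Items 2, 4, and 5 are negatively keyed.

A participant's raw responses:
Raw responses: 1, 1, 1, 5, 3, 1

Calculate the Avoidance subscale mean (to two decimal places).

2.67

Avoidance items: 2, 3, 6.
Of these, item 2 is negatively keyed; reverse-coded value = 7 − response.
  item 2: 7 − 1 = 6
  item 3: 1
  item 6: 1
Sum = 6 + 1 + 1 = 8
Mean = 8 / 3 = 2.67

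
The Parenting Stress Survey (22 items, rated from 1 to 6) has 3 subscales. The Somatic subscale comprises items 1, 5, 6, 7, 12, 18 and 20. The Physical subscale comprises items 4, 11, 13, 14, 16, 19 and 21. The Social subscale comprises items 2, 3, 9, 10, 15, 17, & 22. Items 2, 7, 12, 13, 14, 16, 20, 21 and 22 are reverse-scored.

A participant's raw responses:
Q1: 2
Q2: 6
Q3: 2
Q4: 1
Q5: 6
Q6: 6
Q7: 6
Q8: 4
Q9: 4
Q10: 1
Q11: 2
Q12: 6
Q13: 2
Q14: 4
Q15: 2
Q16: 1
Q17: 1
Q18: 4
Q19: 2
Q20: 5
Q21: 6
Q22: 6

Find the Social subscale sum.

Social items: 2, 3, 9, 10, 15, 17, 22.
Of these, items 2 and 22 are reverse-scored; reversed = (1+6) − raw = 7 − raw.
  item 2: 7 − 6 = 1
  item 3: 2
  item 9: 4
  item 10: 1
  item 15: 2
  item 17: 1
  item 22: 7 − 6 = 1
Sum = 1 + 2 + 4 + 1 + 2 + 1 + 1 = 12

12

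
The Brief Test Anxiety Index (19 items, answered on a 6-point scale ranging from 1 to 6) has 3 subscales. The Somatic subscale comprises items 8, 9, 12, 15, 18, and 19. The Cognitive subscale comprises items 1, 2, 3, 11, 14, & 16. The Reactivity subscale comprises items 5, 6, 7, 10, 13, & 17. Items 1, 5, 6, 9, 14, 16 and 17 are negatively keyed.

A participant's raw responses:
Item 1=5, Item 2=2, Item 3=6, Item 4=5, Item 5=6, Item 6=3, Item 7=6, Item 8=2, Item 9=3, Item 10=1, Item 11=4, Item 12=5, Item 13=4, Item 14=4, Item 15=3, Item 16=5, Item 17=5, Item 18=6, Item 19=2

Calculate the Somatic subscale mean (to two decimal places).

Somatic items: 8, 9, 12, 15, 18, 19.
Of these, item 9 is negatively keyed; reversed = (1+6) − raw = 7 − raw.
  item 8: 2
  item 9: 7 − 3 = 4
  item 12: 5
  item 15: 3
  item 18: 6
  item 19: 2
Sum = 2 + 4 + 5 + 3 + 6 + 2 = 22
Mean = 22 / 6 = 3.67

3.67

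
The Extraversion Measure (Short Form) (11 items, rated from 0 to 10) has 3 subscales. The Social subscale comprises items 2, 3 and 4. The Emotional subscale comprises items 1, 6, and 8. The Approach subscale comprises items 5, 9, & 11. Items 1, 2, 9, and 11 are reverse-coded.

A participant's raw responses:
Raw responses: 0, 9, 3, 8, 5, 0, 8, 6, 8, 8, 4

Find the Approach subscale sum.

13

Approach items: 5, 9, 11.
Of these, items 9 and 11 are reverse-coded; reverse-coded value = 10 − response.
  item 5: 5
  item 9: 10 − 8 = 2
  item 11: 10 − 4 = 6
Sum = 5 + 2 + 6 = 13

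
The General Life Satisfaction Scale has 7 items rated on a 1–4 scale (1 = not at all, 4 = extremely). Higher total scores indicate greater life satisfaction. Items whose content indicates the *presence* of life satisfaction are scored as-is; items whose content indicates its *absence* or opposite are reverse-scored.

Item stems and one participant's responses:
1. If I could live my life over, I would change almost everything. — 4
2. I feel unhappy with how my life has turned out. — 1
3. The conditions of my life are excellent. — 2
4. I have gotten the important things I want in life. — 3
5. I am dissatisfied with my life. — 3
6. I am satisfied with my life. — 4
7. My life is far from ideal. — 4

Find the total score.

Items 1, 2, 5, 7 describe the absence/opposite of life satisfaction → reverse-score.
on a 1–4 scale, reversed = 5 − raw.
  item 1: 5 − 4 = 1
  item 2: 5 − 1 = 4
  item 3: 2
  item 4: 3
  item 5: 5 − 3 = 2
  item 6: 4
  item 7: 5 − 4 = 1
Total = 1 + 4 + 2 + 3 + 2 + 4 + 1 = 17

17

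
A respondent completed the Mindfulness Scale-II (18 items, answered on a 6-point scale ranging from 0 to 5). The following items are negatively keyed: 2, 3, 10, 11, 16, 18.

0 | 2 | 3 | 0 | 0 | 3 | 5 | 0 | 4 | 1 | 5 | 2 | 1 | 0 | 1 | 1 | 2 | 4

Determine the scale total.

Negatively keyed items use 5 − raw:
  item 2: 5 − 2 = 3
  item 3: 5 − 3 = 2
  item 10: 5 − 1 = 4
  item 11: 5 − 5 = 0
  item 16: 5 − 1 = 4
  item 18: 5 − 4 = 1
After reverse-coding: 0, 3, 2, 0, 0, 3, 5, 0, 4, 4, 0, 2, 1, 0, 1, 4, 2, 1
Total = 0 + 3 + 2 + 0 + 0 + 3 + 5 + 0 + 4 + 4 + 0 + 2 + 1 + 0 + 1 + 4 + 2 + 1 = 32

32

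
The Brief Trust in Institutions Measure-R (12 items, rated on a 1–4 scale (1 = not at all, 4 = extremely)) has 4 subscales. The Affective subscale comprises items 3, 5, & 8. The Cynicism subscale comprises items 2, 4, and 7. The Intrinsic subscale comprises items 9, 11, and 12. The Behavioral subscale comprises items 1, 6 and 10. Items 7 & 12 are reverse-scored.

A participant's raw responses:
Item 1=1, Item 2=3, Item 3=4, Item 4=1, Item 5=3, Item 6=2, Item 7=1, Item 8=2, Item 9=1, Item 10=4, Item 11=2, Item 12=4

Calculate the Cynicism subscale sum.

8

Cynicism items: 2, 4, 7.
Of these, item 7 is reverse-scored; reverse-coded value = 5 − response.
  item 2: 3
  item 4: 1
  item 7: 5 − 1 = 4
Sum = 3 + 1 + 4 = 8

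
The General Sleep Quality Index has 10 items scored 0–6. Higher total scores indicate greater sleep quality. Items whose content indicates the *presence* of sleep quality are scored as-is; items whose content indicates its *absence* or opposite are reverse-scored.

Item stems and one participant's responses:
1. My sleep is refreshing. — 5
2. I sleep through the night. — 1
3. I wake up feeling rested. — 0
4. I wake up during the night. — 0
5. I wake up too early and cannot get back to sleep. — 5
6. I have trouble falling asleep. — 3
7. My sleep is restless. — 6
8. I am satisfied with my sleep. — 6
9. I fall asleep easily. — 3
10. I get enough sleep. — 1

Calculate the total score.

26

Items 4, 5, 6, 7 describe the absence/opposite of sleep quality → reverse-score.
reverse-coded value = 6 − response.
  item 1: 5
  item 2: 1
  item 3: 0
  item 4: 6 − 0 = 6
  item 5: 6 − 5 = 1
  item 6: 6 − 3 = 3
  item 7: 6 − 6 = 0
  item 8: 6
  item 9: 3
  item 10: 1
Total = 5 + 1 + 0 + 6 + 1 + 3 + 0 + 6 + 3 + 1 = 26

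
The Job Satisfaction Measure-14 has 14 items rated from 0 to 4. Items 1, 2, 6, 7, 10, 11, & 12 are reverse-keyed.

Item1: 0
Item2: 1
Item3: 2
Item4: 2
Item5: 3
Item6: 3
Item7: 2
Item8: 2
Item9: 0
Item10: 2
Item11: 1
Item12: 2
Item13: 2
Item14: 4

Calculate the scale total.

32

Apply reverse scoring (reverse-coded value = 4 − response):
  item 1: 4 − 0 = 4
  item 2: 4 − 1 = 3
  item 6: 4 − 3 = 1
  item 7: 4 − 2 = 2
  item 10: 4 − 2 = 2
  item 11: 4 − 1 = 3
  item 12: 4 − 2 = 2
Scored responses: 4, 3, 2, 2, 3, 1, 2, 2, 0, 2, 3, 2, 2, 4
Total = 4 + 3 + 2 + 2 + 3 + 1 + 2 + 2 + 0 + 2 + 3 + 2 + 2 + 4 = 32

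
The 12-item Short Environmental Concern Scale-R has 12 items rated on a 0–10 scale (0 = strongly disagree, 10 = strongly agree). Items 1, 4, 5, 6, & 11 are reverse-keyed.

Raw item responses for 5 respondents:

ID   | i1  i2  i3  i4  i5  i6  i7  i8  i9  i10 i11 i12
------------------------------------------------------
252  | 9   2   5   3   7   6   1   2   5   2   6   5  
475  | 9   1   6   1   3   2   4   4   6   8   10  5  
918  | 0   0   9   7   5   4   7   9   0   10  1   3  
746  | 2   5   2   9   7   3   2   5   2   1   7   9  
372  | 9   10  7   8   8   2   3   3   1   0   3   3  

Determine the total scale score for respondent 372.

47

Respondent 372 raw: 9, 10, 7, 8, 8, 2, 3, 3, 1, 0, 3, 3.
Reverse-coded (reverse-coded value = 10 − response):
  item 1: 10 − 9 = 1
  item 2: 10
  item 3: 7
  item 4: 10 − 8 = 2
  item 5: 10 − 8 = 2
  item 6: 10 − 2 = 8
  item 7: 3
  item 8: 3
  item 9: 1
  item 10: 0
  item 11: 10 − 3 = 7
  item 12: 3
Sum = 1 + 10 + 7 + 2 + 2 + 8 + 3 + 3 + 1 + 0 + 7 + 3 = 47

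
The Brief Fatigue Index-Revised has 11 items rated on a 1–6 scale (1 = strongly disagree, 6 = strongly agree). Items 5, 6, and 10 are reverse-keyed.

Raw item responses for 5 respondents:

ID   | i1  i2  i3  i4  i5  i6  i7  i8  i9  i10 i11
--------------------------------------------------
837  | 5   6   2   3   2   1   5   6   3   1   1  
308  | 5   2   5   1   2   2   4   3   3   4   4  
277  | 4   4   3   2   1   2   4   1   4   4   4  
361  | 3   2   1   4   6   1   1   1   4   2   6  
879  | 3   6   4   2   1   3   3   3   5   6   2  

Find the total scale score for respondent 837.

48

Respondent 837 raw: 5, 6, 2, 3, 2, 1, 5, 6, 3, 1, 1.
Reverse-coded (reversed = (1+6) − raw = 7 − raw):
  item 1: 5
  item 2: 6
  item 3: 2
  item 4: 3
  item 5: 7 − 2 = 5
  item 6: 7 − 1 = 6
  item 7: 5
  item 8: 6
  item 9: 3
  item 10: 7 − 1 = 6
  item 11: 1
Sum = 5 + 6 + 2 + 3 + 5 + 6 + 5 + 6 + 3 + 6 + 1 = 48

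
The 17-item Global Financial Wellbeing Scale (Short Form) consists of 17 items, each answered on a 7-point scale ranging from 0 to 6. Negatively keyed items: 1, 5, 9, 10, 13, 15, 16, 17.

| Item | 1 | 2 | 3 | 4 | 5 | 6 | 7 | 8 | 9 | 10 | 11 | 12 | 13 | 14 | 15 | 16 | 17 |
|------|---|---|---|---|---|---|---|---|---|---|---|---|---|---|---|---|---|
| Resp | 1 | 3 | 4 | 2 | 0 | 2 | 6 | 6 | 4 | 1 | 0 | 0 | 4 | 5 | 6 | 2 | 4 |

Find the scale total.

Apply reverse scoring (reverse-coded value = 6 − response):
  item 1: 6 − 1 = 5
  item 5: 6 − 0 = 6
  item 9: 6 − 4 = 2
  item 10: 6 − 1 = 5
  item 13: 6 − 4 = 2
  item 15: 6 − 6 = 0
  item 16: 6 − 2 = 4
  item 17: 6 − 4 = 2
After reverse-coding: 5, 3, 4, 2, 6, 2, 6, 6, 2, 5, 0, 0, 2, 5, 0, 4, 2
Total = 5 + 3 + 4 + 2 + 6 + 2 + 6 + 6 + 2 + 5 + 0 + 0 + 2 + 5 + 0 + 4 + 2 = 54

54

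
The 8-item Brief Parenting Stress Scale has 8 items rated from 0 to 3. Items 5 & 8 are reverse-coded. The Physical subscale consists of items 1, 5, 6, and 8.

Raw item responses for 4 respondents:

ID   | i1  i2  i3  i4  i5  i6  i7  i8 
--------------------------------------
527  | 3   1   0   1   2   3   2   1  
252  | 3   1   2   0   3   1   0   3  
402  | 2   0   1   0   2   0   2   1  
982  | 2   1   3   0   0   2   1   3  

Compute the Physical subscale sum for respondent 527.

9

Respondent 527 raw: 3, 1, 0, 1, 2, 3, 2, 1.
Physical items: 1, 5, 6, 8.
Reverse-coded (on a 0–3 scale, reversed = 3 − raw):
  item 1: 3
  item 5: 3 − 2 = 1
  item 6: 3
  item 8: 3 − 1 = 2
Sum = 3 + 1 + 3 + 2 = 9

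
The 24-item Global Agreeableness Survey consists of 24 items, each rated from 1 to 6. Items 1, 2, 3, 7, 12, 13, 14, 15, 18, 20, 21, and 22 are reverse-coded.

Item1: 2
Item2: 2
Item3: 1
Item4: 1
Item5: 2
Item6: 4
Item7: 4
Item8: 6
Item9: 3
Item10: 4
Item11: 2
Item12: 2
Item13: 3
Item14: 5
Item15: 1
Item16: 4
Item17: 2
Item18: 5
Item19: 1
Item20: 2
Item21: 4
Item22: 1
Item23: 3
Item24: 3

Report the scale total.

87

Raw sum = 67. Reverse-coded items: 1, 2, 3, 7, 12, 13, 14, 15, 18, 20, 21, 22; their raw sum = 32.
Each reversal replaces raw with 7 − raw, changing the total by 7 − 2·raw per item.
Total = 67 + 12·7 − 2·32 = 67 + 84 − 64 = 87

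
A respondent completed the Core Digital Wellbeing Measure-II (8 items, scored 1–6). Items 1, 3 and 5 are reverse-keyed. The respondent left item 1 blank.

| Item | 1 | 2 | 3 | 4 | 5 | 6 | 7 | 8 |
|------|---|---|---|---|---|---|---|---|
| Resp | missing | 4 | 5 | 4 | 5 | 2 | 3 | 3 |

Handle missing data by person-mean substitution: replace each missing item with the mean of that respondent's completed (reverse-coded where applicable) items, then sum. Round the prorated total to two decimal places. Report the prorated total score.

22.86

Reverse-coded (reversed = (1+6) − raw = 7 − raw):
  item 3: 7 − 5 = 2
  item 5: 7 − 5 = 2
Completed scored items (7 of 8): 4, 2, 4, 2, 2, 3, 3; sum = 20.
Person mean = 20 / 7 ≈ 2.8571
Prorated total = (20 / 7) × 8 = 22.86 (to 2 dp)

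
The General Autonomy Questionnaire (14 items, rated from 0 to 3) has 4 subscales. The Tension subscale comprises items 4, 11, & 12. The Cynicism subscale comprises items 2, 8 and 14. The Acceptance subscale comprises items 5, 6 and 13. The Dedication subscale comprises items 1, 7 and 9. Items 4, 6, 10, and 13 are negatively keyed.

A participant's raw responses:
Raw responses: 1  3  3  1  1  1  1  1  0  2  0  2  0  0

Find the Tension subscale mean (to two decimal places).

Tension items: 4, 11, 12.
Of these, item 4 is negatively keyed; on a 0–3 scale, reversed = 3 − raw.
  item 4: 3 − 1 = 2
  item 11: 0
  item 12: 2
Sum = 2 + 0 + 2 = 4
Mean = 4 / 3 = 1.33

1.33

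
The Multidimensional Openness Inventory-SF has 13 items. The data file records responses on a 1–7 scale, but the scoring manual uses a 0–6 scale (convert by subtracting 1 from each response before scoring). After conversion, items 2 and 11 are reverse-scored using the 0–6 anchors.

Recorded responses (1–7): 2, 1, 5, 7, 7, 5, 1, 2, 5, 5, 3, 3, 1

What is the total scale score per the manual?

Convert to 0–6: 1, 0, 4, 6, 6, 4, 0, 1, 4, 4, 2, 2, 0
Reverse-coded (reverse-coded value = 6 − response):
  item 2: 6 − 0 = 6
  item 11: 6 − 2 = 4
Scored: 1, 6, 4, 6, 6, 4, 0, 1, 4, 4, 4, 2, 0
Total = 42

42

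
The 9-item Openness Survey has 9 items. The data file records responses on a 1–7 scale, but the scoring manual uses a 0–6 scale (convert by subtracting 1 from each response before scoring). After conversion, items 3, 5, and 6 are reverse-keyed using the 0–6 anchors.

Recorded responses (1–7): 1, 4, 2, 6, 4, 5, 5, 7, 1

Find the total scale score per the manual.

28

Convert to 0–6: 0, 3, 1, 5, 3, 4, 4, 6, 0
Reverse-coded (reverse-coded value = 6 − response):
  item 3: 6 − 1 = 5
  item 5: 6 − 3 = 3
  item 6: 6 − 4 = 2
Scored: 0, 3, 5, 5, 3, 2, 4, 6, 0
Total = 28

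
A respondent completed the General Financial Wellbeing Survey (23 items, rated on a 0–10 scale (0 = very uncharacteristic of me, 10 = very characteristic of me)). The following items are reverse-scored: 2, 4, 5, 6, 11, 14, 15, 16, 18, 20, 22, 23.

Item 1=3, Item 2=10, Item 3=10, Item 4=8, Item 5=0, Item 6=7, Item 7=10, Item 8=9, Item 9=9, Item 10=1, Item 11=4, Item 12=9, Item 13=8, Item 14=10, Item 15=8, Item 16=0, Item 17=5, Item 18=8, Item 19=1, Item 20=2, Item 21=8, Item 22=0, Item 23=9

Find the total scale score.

127

Reverse-coded items (reverse-coded value = 10 − response):
  item 2: 10 − 10 = 0
  item 4: 10 − 8 = 2
  item 5: 10 − 0 = 10
  item 6: 10 − 7 = 3
  item 11: 10 − 4 = 6
  item 14: 10 − 10 = 0
  item 15: 10 − 8 = 2
  item 16: 10 − 0 = 10
  item 18: 10 − 8 = 2
  item 20: 10 − 2 = 8
  item 22: 10 − 0 = 10
  item 23: 10 − 9 = 1
Scored responses: 3, 0, 10, 2, 10, 3, 10, 9, 9, 1, 6, 9, 8, 0, 2, 10, 5, 2, 1, 8, 8, 10, 1
Total = 3 + 0 + 10 + 2 + 10 + 3 + 10 + 9 + 9 + 1 + 6 + 9 + 8 + 0 + 2 + 10 + 5 + 2 + 1 + 8 + 8 + 10 + 1 = 127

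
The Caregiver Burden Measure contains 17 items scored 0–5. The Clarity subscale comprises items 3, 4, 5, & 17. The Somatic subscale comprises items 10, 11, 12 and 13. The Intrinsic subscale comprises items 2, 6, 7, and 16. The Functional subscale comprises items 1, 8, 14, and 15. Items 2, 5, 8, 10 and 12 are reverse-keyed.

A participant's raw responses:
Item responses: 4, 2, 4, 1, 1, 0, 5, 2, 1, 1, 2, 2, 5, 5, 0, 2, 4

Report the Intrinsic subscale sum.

10

Intrinsic items: 2, 6, 7, 16.
Of these, item 2 is reverse-keyed; reversed = (0+5) − raw = 5 − raw.
  item 2: 5 − 2 = 3
  item 6: 0
  item 7: 5
  item 16: 2
Sum = 3 + 0 + 5 + 2 = 10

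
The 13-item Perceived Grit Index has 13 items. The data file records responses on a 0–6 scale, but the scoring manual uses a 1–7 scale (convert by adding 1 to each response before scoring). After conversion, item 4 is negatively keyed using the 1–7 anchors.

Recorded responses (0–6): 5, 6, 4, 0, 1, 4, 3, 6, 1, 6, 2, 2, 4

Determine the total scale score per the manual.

63

Convert to 1–7: 6, 7, 5, 1, 2, 5, 4, 7, 2, 7, 3, 3, 5
Reverse-coded (reverse-coded value = 8 − response):
  item 4: 8 − 1 = 7
Scored: 6, 7, 5, 7, 2, 5, 4, 7, 2, 7, 3, 3, 5
Total = 63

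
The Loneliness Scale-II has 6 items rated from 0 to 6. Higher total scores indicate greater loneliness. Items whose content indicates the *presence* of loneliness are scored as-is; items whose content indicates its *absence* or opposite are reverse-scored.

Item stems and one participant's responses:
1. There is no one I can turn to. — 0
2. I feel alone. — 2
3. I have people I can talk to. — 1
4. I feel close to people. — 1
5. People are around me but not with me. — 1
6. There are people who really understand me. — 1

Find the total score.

18

Items 3, 4, 6 describe the absence/opposite of loneliness → reverse-score.
on a 0–6 scale, reversed = 6 − raw.
  item 1: 0
  item 2: 2
  item 3: 6 − 1 = 5
  item 4: 6 − 1 = 5
  item 5: 1
  item 6: 6 − 1 = 5
Total = 0 + 2 + 5 + 5 + 1 + 5 = 18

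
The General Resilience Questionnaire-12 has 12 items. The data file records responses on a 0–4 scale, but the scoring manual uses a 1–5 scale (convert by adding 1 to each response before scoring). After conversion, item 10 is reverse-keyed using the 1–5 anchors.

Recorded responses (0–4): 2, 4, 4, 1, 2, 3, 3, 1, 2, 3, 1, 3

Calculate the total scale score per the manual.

Convert to 1–5: 3, 5, 5, 2, 3, 4, 4, 2, 3, 4, 2, 4
Reverse-coded (on a 1–5 scale, reversed = 6 − raw):
  item 10: 6 − 4 = 2
Scored: 3, 5, 5, 2, 3, 4, 4, 2, 3, 2, 2, 4
Total = 39

39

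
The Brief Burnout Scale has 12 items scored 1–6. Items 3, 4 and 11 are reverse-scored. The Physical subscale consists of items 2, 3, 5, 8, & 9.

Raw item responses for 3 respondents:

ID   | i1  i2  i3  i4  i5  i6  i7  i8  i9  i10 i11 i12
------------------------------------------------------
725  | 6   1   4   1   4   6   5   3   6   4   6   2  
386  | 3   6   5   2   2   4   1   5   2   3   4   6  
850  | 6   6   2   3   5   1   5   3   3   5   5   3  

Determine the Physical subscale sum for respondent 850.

22

Respondent 850 raw: 6, 6, 2, 3, 5, 1, 5, 3, 3, 5, 5, 3.
Physical items: 2, 3, 5, 8, 9.
Reverse-coded (reverse-coded value = 7 − response):
  item 2: 6
  item 3: 7 − 2 = 5
  item 5: 5
  item 8: 3
  item 9: 3
Sum = 6 + 5 + 5 + 3 + 3 = 22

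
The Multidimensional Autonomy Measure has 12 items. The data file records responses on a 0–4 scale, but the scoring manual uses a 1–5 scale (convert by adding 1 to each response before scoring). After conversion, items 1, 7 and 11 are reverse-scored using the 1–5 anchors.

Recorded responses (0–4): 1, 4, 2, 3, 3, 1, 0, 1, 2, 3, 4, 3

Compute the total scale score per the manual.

41

Convert to 1–5: 2, 5, 3, 4, 4, 2, 1, 2, 3, 4, 5, 4
Reverse-coded (on a 1–5 scale, reversed = 6 − raw):
  item 1: 6 − 2 = 4
  item 7: 6 − 1 = 5
  item 11: 6 − 5 = 1
Scored: 4, 5, 3, 4, 4, 2, 5, 2, 3, 4, 1, 4
Total = 41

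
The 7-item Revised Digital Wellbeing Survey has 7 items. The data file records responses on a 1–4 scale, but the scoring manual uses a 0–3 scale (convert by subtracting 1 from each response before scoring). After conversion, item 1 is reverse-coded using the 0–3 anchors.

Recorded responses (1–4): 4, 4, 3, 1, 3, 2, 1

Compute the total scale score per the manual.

Convert to 0–3: 3, 3, 2, 0, 2, 1, 0
Reverse-coded (reversed = (0+3) − raw = 3 − raw):
  item 1: 3 − 3 = 0
Scored: 0, 3, 2, 0, 2, 1, 0
Total = 8

8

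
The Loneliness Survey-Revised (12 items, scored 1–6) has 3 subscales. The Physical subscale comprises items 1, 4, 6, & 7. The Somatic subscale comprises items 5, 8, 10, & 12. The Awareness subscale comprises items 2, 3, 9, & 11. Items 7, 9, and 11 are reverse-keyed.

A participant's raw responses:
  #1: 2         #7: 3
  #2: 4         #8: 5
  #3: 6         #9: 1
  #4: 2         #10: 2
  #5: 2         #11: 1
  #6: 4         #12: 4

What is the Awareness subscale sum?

Awareness items: 2, 3, 9, 11.
Of these, items 9 & 11 are reverse-keyed; reverse-coded value = 7 − response.
  item 2: 4
  item 3: 6
  item 9: 7 − 1 = 6
  item 11: 7 − 1 = 6
Sum = 4 + 6 + 6 + 6 = 22

22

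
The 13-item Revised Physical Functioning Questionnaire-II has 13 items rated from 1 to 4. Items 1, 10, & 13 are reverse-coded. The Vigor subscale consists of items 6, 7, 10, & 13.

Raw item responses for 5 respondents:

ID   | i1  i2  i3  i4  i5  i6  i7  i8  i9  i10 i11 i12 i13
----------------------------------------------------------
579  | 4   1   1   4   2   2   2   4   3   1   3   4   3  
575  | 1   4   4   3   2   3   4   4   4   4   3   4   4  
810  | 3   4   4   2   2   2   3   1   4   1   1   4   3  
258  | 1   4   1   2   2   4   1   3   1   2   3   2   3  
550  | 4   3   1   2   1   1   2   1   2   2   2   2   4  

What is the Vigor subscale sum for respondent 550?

7

Respondent 550 raw: 4, 3, 1, 2, 1, 1, 2, 1, 2, 2, 2, 2, 4.
Vigor items: 6, 7, 10, 13.
Reverse-coded (reversed = (1+4) − raw = 5 − raw):
  item 6: 1
  item 7: 2
  item 10: 5 − 2 = 3
  item 13: 5 − 4 = 1
Sum = 1 + 2 + 3 + 1 = 7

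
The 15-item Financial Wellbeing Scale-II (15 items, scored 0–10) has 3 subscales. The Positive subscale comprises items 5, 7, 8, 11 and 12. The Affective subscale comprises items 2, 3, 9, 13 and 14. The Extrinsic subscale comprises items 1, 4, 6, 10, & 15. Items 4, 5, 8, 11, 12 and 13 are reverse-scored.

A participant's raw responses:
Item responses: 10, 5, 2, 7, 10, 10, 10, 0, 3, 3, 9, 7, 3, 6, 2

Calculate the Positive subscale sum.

Positive items: 5, 7, 8, 11, 12.
Of these, items 5, 8, 11, and 12 are reverse-scored; reversed = (0+10) − raw = 10 − raw.
  item 5: 10 − 10 = 0
  item 7: 10
  item 8: 10 − 0 = 10
  item 11: 10 − 9 = 1
  item 12: 10 − 7 = 3
Sum = 0 + 10 + 10 + 1 + 3 = 24

24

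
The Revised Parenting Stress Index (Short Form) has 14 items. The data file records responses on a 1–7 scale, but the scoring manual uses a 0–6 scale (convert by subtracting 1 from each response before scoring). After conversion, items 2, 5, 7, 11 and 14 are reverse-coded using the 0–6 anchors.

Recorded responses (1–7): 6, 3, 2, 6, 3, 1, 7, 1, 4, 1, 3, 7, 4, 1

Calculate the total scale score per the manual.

41

Convert to 0–6: 5, 2, 1, 5, 2, 0, 6, 0, 3, 0, 2, 6, 3, 0
Reverse-coded (on a 0–6 scale, reversed = 6 − raw):
  item 2: 6 − 2 = 4
  item 5: 6 − 2 = 4
  item 7: 6 − 6 = 0
  item 11: 6 − 2 = 4
  item 14: 6 − 0 = 6
Scored: 5, 4, 1, 5, 4, 0, 0, 0, 3, 0, 4, 6, 3, 6
Total = 41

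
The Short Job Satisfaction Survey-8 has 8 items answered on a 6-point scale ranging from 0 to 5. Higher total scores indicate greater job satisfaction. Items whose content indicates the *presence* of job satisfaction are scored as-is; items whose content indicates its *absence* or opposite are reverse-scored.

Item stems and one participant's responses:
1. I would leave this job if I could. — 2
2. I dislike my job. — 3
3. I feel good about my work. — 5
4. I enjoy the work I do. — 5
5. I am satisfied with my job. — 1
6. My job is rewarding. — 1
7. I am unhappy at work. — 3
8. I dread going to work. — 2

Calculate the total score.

22

Items 1, 2, 7, 8 describe the absence/opposite of job satisfaction → reverse-score.
on a 0–5 scale, reversed = 5 − raw.
  item 1: 5 − 2 = 3
  item 2: 5 − 3 = 2
  item 3: 5
  item 4: 5
  item 5: 1
  item 6: 1
  item 7: 5 − 3 = 2
  item 8: 5 − 2 = 3
Total = 3 + 2 + 5 + 5 + 1 + 1 + 2 + 3 = 22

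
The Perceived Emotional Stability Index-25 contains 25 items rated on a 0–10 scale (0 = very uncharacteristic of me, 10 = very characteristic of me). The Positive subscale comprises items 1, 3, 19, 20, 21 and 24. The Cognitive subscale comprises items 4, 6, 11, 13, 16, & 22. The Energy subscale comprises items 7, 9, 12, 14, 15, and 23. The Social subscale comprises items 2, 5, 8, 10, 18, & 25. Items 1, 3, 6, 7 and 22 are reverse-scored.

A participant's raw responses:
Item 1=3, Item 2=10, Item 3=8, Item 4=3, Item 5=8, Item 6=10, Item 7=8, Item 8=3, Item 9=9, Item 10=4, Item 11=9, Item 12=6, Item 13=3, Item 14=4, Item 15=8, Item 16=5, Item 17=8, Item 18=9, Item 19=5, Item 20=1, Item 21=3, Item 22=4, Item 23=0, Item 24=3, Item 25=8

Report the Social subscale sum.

42

Social items: 2, 5, 8, 10, 18, 25.
  item 2: 10
  item 5: 8
  item 8: 3
  item 10: 4
  item 18: 9
  item 25: 8
Sum = 10 + 8 + 3 + 4 + 9 + 8 = 42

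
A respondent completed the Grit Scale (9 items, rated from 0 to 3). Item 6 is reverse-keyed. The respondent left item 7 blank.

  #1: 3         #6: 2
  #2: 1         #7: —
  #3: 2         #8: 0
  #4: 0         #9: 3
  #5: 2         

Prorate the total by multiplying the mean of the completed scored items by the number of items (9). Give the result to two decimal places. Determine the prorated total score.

13.50

Reverse-coded (reverse-coded value = 3 − response):
  item 6: 3 − 2 = 1
Completed scored items (8 of 9): 3, 1, 2, 0, 2, 1, 0, 3; sum = 12.
Person mean = 12 / 8 ≈ 1.5000
Prorated total = (12 / 8) × 9 = 13.50 (to 2 dp)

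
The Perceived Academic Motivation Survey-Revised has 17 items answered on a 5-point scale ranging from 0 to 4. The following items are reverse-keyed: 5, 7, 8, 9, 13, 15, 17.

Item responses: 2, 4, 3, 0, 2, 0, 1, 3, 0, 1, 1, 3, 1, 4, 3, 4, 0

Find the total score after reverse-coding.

40

Raw sum = 32. Reverse-keyed items: 5, 7, 8, 9, 13, 15, 17; their raw sum = 10.
Each reversal replaces raw with 4 − raw, changing the total by 4 − 2·raw per item.
Total = 32 + 7·4 − 2·10 = 32 + 28 − 20 = 40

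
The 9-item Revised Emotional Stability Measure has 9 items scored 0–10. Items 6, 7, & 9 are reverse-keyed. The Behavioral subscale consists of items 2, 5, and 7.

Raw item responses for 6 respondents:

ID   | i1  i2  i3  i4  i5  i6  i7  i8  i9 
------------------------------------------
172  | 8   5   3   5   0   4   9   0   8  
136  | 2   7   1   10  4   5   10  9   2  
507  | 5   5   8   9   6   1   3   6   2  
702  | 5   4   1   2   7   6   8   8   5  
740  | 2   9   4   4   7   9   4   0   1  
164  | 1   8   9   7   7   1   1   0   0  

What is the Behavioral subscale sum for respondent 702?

13

Respondent 702 raw: 5, 4, 1, 2, 7, 6, 8, 8, 5.
Behavioral items: 2, 5, 7.
Reverse-coded (reverse-coded value = 10 − response):
  item 2: 4
  item 5: 7
  item 7: 10 − 8 = 2
Sum = 4 + 7 + 2 = 13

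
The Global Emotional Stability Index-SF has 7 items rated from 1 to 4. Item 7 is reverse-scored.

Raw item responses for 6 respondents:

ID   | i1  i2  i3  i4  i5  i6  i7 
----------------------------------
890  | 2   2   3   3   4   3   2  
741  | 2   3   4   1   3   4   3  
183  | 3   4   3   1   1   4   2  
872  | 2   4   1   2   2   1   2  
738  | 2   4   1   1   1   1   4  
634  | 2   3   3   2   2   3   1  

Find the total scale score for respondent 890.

20

Respondent 890 raw: 2, 2, 3, 3, 4, 3, 2.
Reverse-coded (reversed = (1+4) − raw = 5 − raw):
  item 1: 2
  item 2: 2
  item 3: 3
  item 4: 3
  item 5: 4
  item 6: 3
  item 7: 5 − 2 = 3
Sum = 2 + 2 + 3 + 3 + 4 + 3 + 3 = 20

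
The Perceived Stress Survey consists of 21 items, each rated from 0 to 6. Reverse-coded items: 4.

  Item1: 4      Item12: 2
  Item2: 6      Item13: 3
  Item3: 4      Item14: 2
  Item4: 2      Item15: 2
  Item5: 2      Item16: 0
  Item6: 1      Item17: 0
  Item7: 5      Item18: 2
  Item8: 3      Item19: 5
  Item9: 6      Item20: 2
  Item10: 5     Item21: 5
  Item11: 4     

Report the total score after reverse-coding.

Reversing item 4 with 6 − raw:
Total = 4 + 6 + 4 + (6−2) + 2 + 1 + 5 + 3 + 6 + 5 + 4 + 2 + 3 + 2 + 2 + 0 + 0 + 2 + 5 + 2 + 5
      = 4 + 6 + 4 + 4 + 2 + 1 + 5 + 3 + 6 + 5 + 4 + 2 + 3 + 2 + 2 + 0 + 0 + 2 + 5 + 2 + 5 = 67

67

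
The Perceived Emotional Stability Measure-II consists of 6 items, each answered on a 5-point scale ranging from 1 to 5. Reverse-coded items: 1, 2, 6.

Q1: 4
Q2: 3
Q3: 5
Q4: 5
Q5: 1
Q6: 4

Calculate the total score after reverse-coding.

18

Reverse-coded items (reverse-coded value = 6 − response):
  item 1: 6 − 4 = 2
  item 2: 6 − 3 = 3
  item 6: 6 − 4 = 2
After reverse-coding: 2, 3, 5, 5, 1, 2
Total = 2 + 3 + 5 + 5 + 1 + 2 = 18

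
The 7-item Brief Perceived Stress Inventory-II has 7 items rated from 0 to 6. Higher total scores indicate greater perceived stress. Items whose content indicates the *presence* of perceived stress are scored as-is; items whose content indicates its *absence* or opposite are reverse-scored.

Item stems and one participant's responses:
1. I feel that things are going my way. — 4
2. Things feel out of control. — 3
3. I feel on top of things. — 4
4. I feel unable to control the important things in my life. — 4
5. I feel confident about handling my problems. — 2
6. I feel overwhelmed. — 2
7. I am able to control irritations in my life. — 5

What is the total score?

Items 1, 3, 5, 7 describe the absence/opposite of perceived stress → reverse-score.
reverse-coded value = 6 − response.
  item 1: 6 − 4 = 2
  item 2: 3
  item 3: 6 − 4 = 2
  item 4: 4
  item 5: 6 − 2 = 4
  item 6: 2
  item 7: 6 − 5 = 1
Total = 2 + 3 + 2 + 4 + 4 + 2 + 1 = 18

18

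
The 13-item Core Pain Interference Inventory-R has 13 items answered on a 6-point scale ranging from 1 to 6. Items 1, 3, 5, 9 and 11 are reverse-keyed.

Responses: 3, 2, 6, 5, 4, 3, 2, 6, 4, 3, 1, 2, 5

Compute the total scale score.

45

Apply reverse scoring (reversed = (1+6) − raw = 7 − raw):
  item 1: 7 − 3 = 4
  item 3: 7 − 6 = 1
  item 5: 7 − 4 = 3
  item 9: 7 − 4 = 3
  item 11: 7 − 1 = 6
Scored responses: 4, 2, 1, 5, 3, 3, 2, 6, 3, 3, 6, 2, 5
Total = 4 + 2 + 1 + 5 + 3 + 3 + 2 + 6 + 3 + 3 + 6 + 2 + 5 = 45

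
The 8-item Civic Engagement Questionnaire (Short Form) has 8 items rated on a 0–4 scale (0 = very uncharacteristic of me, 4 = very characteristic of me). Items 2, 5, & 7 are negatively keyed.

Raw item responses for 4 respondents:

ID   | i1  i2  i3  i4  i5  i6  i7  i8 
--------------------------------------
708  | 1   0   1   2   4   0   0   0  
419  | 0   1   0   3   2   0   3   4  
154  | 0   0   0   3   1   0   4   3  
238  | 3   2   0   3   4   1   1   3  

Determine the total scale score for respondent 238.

15

Respondent 238 raw: 3, 2, 0, 3, 4, 1, 1, 3.
Reverse-coded (reverse-coded value = 4 − response):
  item 1: 3
  item 2: 4 − 2 = 2
  item 3: 0
  item 4: 3
  item 5: 4 − 4 = 0
  item 6: 1
  item 7: 4 − 1 = 3
  item 8: 3
Sum = 3 + 2 + 0 + 3 + 0 + 1 + 3 + 3 = 15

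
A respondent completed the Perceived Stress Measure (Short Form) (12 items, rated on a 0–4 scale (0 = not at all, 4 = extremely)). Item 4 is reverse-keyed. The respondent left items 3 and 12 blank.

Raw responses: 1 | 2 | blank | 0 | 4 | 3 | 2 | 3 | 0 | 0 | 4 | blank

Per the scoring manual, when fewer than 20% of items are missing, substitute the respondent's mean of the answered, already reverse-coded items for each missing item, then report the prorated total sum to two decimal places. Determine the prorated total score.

Reverse-coded (on a 0–4 scale, reversed = 4 − raw):
  item 4: 4 − 0 = 4
Completed scored items (10 of 12): 1, 2, 4, 4, 3, 2, 3, 0, 0, 4; sum = 23.
Person mean = 23 / 10 ≈ 2.3000
Prorated total = (23 / 10) × 12 = 27.60 (to 2 dp)

27.60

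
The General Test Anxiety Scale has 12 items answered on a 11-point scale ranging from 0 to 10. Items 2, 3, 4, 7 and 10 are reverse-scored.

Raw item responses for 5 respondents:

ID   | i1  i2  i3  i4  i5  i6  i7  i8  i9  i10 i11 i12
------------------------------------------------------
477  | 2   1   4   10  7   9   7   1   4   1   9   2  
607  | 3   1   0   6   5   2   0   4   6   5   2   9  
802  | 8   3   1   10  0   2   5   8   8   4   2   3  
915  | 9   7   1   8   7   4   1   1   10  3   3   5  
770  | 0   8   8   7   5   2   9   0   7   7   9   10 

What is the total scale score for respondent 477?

Respondent 477 raw: 2, 1, 4, 10, 7, 9, 7, 1, 4, 1, 9, 2.
Reverse-coded (reverse-coded value = 10 − response):
  item 1: 2
  item 2: 10 − 1 = 9
  item 3: 10 − 4 = 6
  item 4: 10 − 10 = 0
  item 5: 7
  item 6: 9
  item 7: 10 − 7 = 3
  item 8: 1
  item 9: 4
  item 10: 10 − 1 = 9
  item 11: 9
  item 12: 2
Sum = 2 + 9 + 6 + 0 + 7 + 9 + 3 + 1 + 4 + 9 + 9 + 2 = 61

61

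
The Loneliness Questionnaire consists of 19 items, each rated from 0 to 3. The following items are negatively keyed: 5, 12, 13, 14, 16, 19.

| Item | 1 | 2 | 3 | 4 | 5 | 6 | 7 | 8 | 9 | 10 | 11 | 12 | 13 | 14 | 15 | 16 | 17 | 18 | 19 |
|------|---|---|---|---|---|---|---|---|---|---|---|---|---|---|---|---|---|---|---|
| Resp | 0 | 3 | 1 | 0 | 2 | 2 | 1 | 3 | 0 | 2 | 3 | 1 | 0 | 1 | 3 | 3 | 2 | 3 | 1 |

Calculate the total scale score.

Raw sum = 31. Negatively keyed items: 5, 12, 13, 14, 16, 19; their raw sum = 8.
Each reversal replaces raw with 3 − raw, changing the total by 3 − 2·raw per item.
Total = 31 + 6·3 − 2·8 = 31 + 18 − 16 = 33

33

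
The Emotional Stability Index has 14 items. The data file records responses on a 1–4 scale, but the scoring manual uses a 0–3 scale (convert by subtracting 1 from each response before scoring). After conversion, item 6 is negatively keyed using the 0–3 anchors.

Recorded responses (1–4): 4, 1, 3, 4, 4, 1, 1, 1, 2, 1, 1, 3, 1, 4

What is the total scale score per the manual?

20

Convert to 0–3: 3, 0, 2, 3, 3, 0, 0, 0, 1, 0, 0, 2, 0, 3
Reverse-coded (on a 0–3 scale, reversed = 3 − raw):
  item 6: 3 − 0 = 3
Scored: 3, 0, 2, 3, 3, 3, 0, 0, 1, 0, 0, 2, 0, 3
Total = 20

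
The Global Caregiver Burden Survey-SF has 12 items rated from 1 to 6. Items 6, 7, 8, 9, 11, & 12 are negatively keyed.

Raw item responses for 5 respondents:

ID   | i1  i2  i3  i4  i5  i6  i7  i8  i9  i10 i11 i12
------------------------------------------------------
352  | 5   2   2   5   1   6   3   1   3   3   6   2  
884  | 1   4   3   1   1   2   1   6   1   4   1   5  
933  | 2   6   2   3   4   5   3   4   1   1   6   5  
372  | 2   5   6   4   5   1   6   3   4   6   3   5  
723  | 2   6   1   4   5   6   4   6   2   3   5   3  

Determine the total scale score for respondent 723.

Respondent 723 raw: 2, 6, 1, 4, 5, 6, 4, 6, 2, 3, 5, 3.
Reverse-coded (on a 1–6 scale, reversed = 7 − raw):
  item 1: 2
  item 2: 6
  item 3: 1
  item 4: 4
  item 5: 5
  item 6: 7 − 6 = 1
  item 7: 7 − 4 = 3
  item 8: 7 − 6 = 1
  item 9: 7 − 2 = 5
  item 10: 3
  item 11: 7 − 5 = 2
  item 12: 7 − 3 = 4
Sum = 2 + 6 + 1 + 4 + 5 + 1 + 3 + 1 + 5 + 3 + 2 + 4 = 37

37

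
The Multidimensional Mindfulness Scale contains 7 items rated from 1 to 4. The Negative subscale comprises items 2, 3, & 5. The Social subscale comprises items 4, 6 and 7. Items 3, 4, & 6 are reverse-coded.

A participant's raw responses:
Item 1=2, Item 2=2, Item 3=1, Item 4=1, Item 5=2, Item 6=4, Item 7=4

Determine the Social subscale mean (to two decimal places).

Social items: 4, 6, 7.
Of these, items 4 and 6 are reverse-coded; reverse-coded value = 5 − response.
  item 4: 5 − 1 = 4
  item 6: 5 − 4 = 1
  item 7: 4
Sum = 4 + 1 + 4 = 9
Mean = 9 / 3 = 3.00

3.00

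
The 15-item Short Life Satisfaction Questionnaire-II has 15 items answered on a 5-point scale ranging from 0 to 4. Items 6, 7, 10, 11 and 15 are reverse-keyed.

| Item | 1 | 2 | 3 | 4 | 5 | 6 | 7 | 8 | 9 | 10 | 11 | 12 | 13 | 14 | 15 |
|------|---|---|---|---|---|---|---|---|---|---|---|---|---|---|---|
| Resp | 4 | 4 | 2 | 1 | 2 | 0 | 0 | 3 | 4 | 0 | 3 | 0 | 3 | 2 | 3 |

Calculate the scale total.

Reverse-keyed items use 4 − raw:
  item 6: 4 − 0 = 4
  item 7: 4 − 0 = 4
  item 10: 4 − 0 = 4
  item 11: 4 − 3 = 1
  item 15: 4 − 3 = 1
Scored items: 4, 4, 2, 1, 2, 4, 4, 3, 4, 4, 1, 0, 3, 2, 1
Total = 4 + 4 + 2 + 1 + 2 + 4 + 4 + 3 + 4 + 4 + 1 + 0 + 3 + 2 + 1 = 39

39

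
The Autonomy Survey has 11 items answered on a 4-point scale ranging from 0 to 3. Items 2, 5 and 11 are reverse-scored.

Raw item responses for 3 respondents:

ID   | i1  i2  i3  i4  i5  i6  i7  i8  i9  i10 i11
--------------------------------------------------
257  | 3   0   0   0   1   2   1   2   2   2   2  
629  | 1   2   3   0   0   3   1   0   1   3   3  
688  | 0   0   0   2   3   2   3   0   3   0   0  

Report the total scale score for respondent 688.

Respondent 688 raw: 0, 0, 0, 2, 3, 2, 3, 0, 3, 0, 0.
Reverse-coded (reversed = (0+3) − raw = 3 − raw):
  item 1: 0
  item 2: 3 − 0 = 3
  item 3: 0
  item 4: 2
  item 5: 3 − 3 = 0
  item 6: 2
  item 7: 3
  item 8: 0
  item 9: 3
  item 10: 0
  item 11: 3 − 0 = 3
Sum = 0 + 3 + 0 + 2 + 0 + 2 + 3 + 0 + 3 + 0 + 3 = 16

16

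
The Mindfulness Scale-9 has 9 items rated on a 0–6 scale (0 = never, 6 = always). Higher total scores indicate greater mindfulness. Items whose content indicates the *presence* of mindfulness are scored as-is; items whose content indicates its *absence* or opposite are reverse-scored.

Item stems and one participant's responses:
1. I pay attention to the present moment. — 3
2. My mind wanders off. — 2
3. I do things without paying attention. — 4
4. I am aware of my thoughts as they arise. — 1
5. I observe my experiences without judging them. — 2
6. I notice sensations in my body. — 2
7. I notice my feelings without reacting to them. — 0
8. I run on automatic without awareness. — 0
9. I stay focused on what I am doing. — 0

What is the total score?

20

Items 2, 3, 8 describe the absence/opposite of mindfulness → reverse-score.
reversed = (0+6) − raw = 6 − raw.
  item 1: 3
  item 2: 6 − 2 = 4
  item 3: 6 − 4 = 2
  item 4: 1
  item 5: 2
  item 6: 2
  item 7: 0
  item 8: 6 − 0 = 6
  item 9: 0
Total = 3 + 4 + 2 + 1 + 2 + 2 + 0 + 6 + 0 = 20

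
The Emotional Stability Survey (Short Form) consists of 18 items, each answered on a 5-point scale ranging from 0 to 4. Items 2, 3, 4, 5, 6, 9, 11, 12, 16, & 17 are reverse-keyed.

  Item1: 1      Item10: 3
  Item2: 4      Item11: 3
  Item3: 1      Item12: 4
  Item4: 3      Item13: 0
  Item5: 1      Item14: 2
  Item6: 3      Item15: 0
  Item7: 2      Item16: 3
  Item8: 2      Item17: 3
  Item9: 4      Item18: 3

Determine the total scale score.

Apply reverse scoring (reversed = (0+4) − raw = 4 − raw):
  item 2: 4 − 4 = 0
  item 3: 4 − 1 = 3
  item 4: 4 − 3 = 1
  item 5: 4 − 1 = 3
  item 6: 4 − 3 = 1
  item 9: 4 − 4 = 0
  item 11: 4 − 3 = 1
  item 12: 4 − 4 = 0
  item 16: 4 − 3 = 1
  item 17: 4 − 3 = 1
After reverse-coding: 1, 0, 3, 1, 3, 1, 2, 2, 0, 3, 1, 0, 0, 2, 0, 1, 1, 3
Total = 1 + 0 + 3 + 1 + 3 + 1 + 2 + 2 + 0 + 3 + 1 + 0 + 0 + 2 + 0 + 1 + 1 + 3 = 24

24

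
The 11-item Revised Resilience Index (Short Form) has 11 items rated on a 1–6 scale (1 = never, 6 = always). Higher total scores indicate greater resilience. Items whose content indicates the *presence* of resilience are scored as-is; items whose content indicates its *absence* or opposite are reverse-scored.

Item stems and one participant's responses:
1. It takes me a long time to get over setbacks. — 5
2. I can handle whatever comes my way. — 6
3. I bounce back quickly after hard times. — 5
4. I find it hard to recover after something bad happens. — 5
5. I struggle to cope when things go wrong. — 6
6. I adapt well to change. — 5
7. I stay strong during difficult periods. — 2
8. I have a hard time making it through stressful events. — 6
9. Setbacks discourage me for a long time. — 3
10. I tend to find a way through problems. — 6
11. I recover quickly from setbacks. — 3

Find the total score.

Items 1, 4, 5, 8, 9 describe the absence/opposite of resilience → reverse-score.
on a 1–6 scale, reversed = 7 − raw.
  item 1: 7 − 5 = 2
  item 2: 6
  item 3: 5
  item 4: 7 − 5 = 2
  item 5: 7 − 6 = 1
  item 6: 5
  item 7: 2
  item 8: 7 − 6 = 1
  item 9: 7 − 3 = 4
  item 10: 6
  item 11: 3
Total = 2 + 6 + 5 + 2 + 1 + 5 + 2 + 1 + 4 + 6 + 3 = 37

37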